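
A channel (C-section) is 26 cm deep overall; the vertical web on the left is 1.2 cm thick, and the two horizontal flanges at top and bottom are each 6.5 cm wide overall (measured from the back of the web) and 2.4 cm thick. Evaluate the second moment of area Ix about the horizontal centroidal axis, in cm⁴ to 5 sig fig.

Ix ≈ 5312.1 cm⁴

Treat the section as a set of non-overlapping primitives; coordinates are from the bounding-box lower-left.
Web: 1.2 × 26, A = 31.2 cm², y = 13 cm, Ī = 1757.6 cm⁴.
Top flange (beyond web): 5.3 × 2.4, A = 12.72 cm², y = 24.8 cm, Ī = 6.1056 cm⁴.
Bottom flange (beyond web): 5.3 × 2.4, A = 12.72 cm², y = 1.2 cm, Ī = 6.1056 cm⁴.
By symmetry the centroid is at mid-height, ȳ = 13 cm.
Transfer each piece to the horizontal centroidal axis using Ī + A·d² with d = y − 13:
  web: d = 0 cm → contributes +1757.6 cm⁴
  top flange (beyond web): d = 11.8 cm → contributes +1777.238 cm⁴
  bottom flange (beyond web): d = -11.8 cm → contributes +1777.238 cm⁴
Total I = 5312.077 cm⁴.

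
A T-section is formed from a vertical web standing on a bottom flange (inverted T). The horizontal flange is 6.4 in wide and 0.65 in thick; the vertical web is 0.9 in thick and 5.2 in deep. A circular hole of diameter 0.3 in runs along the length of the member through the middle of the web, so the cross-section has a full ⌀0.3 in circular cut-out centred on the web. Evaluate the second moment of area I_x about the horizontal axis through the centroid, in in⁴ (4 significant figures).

I_x ≈ 29.40 in⁴

Split into non-overlapping primitives; take the origin at the lower-left of the bounding box.
Flange: 6.4 × 0.65, A = 4.16 in², y = 0.325 in, Ī = 0.146467 in⁴.
Web: 0.9 × 5.2, A = 4.68 in², y = 3.25 in, Ī = 10.5456 in⁴.
Hole (subtracted): ⌀0.3, A = 0.0706858 in², y = 3.25 in, Ī = 0.000397608 in⁴.
Centroid: ȳ = ΣA·y / ΣA = 1.86243 in.
Transfer each piece to the horizontal axis through the centroid using Ī + A·d² with d = y − 1.86243:
  flange: d = -1.53743 in → contributes +9.97948 in⁴
  web: d = 1.38757 in → contributes +19.5562 in⁴
  hole: d = 1.38757 in → contributes −0.136492 in⁴
Total I = 29.3992 in⁴.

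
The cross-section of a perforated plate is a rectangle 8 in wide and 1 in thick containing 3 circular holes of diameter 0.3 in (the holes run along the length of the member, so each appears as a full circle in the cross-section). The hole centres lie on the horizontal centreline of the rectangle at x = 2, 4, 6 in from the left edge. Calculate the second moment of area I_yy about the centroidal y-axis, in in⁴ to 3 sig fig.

Decompose the section into non-overlapping parts with the origin at the bottom-left of its bounding rectangle.
Plate: 8 × 1, A = 8 in², x = 4 in, Ī = 42.667 in⁴.
Hole 1 (subtracted): ⌀0.3, A = 0.070686 in², x = 2 in, Ī = 0.00039761 in⁴.
Hole 2 (subtracted): ⌀0.3, A = 0.070686 in², x = 4 in, Ī = 0.00039761 in⁴.
Hole 3 (subtracted): ⌀0.3, A = 0.070686 in², x = 6 in, Ī = 0.00039761 in⁴.
By symmetry the centroid is at mid-width, x̄ = 4 in.
Transfer each piece to the centroidal y-axis using Ī + A·d² with d = x − 4:
  plate: d = 0 in → contributes +42.667 in⁴
  hole 1: d = -2 in → contributes −0.28314 in⁴
  hole 2: d = 0 in → contributes −0.00039761 in⁴
  hole 3: d = 2 in → contributes −0.28314 in⁴
Total I = 42.1 in⁴.

I_yy ≈ 42.1 in⁴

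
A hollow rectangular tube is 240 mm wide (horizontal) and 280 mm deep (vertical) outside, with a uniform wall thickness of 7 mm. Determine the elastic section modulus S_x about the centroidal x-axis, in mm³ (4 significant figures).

S_x ≈ 6.041 × 10⁵ mm³

Treat the section as a set of non-overlapping primitives; coordinates are from the bounding-box lower-left.
Outer rectangle: 240 × 280, A = 67 200 mm², y = 140 mm, Ī = 439 040 000 mm⁴.
Inner void (subtracted): 226 × 266, A = 60 116 mm², y = 140 mm, Ī = 354 463 975 mm⁴.
By symmetry the centroid is at mid-height, ȳ = 140 mm.
All pieces are centred on the centroidal x-axis, so I = ΣĪ (holes subtracted) = 84 576 025 mm⁴.
Extreme fibre distance c = 140 mm; S = I/c = 604 114 mm³.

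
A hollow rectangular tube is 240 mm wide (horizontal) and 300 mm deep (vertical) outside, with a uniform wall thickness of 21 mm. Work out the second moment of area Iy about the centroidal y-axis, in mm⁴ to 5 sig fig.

Iy ≈ 1.7871 × 10⁸ mm⁴

Break the section into simple shapes (no overlaps), measuring from the bottom-left corner of the bounding box.
Outer rectangle: 240 × 300, A = 72 000 mm², x = 120 mm, Ī = 345 600 000 mm⁴.
Inner void (subtracted): 198 × 258, A = 51 084 mm², x = 120 mm, Ī = 166 891 428 mm⁴.
By symmetry the centroid is at mid-width, x̄ = 120 mm.
All pieces are centred on the centroidal y-axis, so I = ΣĪ (holes subtracted) = 178 708 572 mm⁴.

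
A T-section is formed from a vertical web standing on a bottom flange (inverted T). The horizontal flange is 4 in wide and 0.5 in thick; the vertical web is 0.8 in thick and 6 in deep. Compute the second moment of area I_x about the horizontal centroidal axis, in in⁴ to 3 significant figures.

Split into non-overlapping primitives; take the origin at the lower-left of the bounding box.
Flange: 4 × 0.5, A = 2 in², y = 0.25 in, Ī = 0.041667 in⁴.
Web: 0.8 × 6, A = 4.8 in², y = 3.5 in, Ī = 14.4 in⁴.
Centroid: ȳ = ΣA·y / ΣA = 2.5441 in.
Transfer each piece to the horizontal centroidal axis using Ī + A·d² with d = y − 2.5441:
  flange: d = -2.2941 in → contributes +10.568 in⁴
  web: d = 0.95588 in → contributes +18.786 in⁴
Total I = 29.353 in⁴.

I_x ≈ 29.4 in⁴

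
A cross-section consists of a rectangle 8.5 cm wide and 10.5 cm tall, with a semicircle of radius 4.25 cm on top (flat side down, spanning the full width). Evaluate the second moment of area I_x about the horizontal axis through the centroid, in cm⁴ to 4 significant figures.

Split into non-overlapping primitives; take the origin at the lower-left of the bounding box.
Rectangular body: 8.5 × 10.5, A = 89.25 cm², y = 5.25 cm, Ī = 819.984 cm⁴.
Semicircular cap: semicircle r = 4.25, A = 28.3725 cm², y = 12.3038 cm, Ī = 35.8086 cm⁴.
Centroid: ȳ = ΣA·y / ΣA = 6.95148 cm.
Transfer each piece to the horizontal axis through the centroid using Ī + A·d² with d = y − 6.95148:
  rectangular body: d = -1.70148 cm → contributes +1078.37 cm⁴
  semicircular cap: d = 5.35227 cm → contributes +848.591 cm⁴
Total I = 1926.96 cm⁴.

I_x ≈ 1927 cm⁴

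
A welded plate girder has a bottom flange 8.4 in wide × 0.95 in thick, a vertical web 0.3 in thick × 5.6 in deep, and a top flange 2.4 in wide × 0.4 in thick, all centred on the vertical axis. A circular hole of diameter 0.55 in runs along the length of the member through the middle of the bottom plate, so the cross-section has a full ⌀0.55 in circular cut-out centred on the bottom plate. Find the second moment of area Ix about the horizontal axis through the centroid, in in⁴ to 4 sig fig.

Treat the section as a set of non-overlapping primitives; coordinates are from the bounding-box lower-left.
Bottom plate: 8.4 × 0.95, A = 7.98 in², y = 0.475 in, Ī = 0.600163 in⁴.
Web plate: 0.3 × 5.6, A = 1.68 in², y = 3.75 in, Ī = 4.3904 in⁴.
Top plate: 2.4 × 0.4, A = 0.96 in², y = 6.75 in, Ī = 0.0128 in⁴.
Hole (subtracted): ⌀0.55, A = 0.237583 in², y = 0.475 in, Ī = 0.0044918 in⁴.
Centroid: ȳ = ΣA·y / ΣA = 1.58515 in.
Transfer each piece to the horizontal axis through the centroid using Ī + A·d² with d = y − 1.58515:
  bottom plate: d = -1.11015 in → contributes +10.4349 in⁴
  web plate: d = 2.16485 in → contributes +12.2639 in⁴
  top plate: d = 5.16485 in → contributes +25.6215 in⁴
  hole: d = -1.11015 in → contributes −0.297295 in⁴
Total I = 48.023 in⁴.

Ix ≈ 48.02 in⁴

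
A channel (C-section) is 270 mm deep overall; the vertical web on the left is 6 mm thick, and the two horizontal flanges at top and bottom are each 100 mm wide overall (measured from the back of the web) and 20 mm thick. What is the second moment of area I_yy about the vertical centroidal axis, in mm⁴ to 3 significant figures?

Treat the section as a set of non-overlapping primitives; coordinates are from the bounding-box lower-left.
Web: 6 × 270, A = 1 620 mm², x = 3 mm, Ī = 4 860 mm⁴.
Top flange (beyond web): 94 × 20, A = 1 880 mm², x = 53 mm, Ī = 1 384 307 mm⁴.
Bottom flange (beyond web): 94 × 20, A = 1 880 mm², x = 53 mm, Ī = 1 384 307 mm⁴.
Centroid: x̄ = ΣA·x / ΣA = 37.944 mm.
Transfer each piece to the vertical centroidal axis using Ī + A·d² with d = x − 37.944:
  web: d = -34.944 mm → contributes +1 983 042 mm⁴
  top flange (beyond web): d = 15.056 mm → contributes +1 810 457 mm⁴
  bottom flange (beyond web): d = 15.056 mm → contributes +1 810 457 mm⁴
Total I = 5 603 957 mm⁴.

I_yy ≈ 5.60 × 10⁶ mm⁴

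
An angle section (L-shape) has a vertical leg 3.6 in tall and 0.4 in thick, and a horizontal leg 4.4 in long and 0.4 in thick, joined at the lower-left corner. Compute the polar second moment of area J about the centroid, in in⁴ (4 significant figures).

Decompose the section into non-overlapping parts with the origin at the bottom-left of its bounding rectangle.
Vertical leg: 0.4 × 3.6, A = 1.44 in², y = 1.8 in, Ī = 1.5552 in⁴.
Horizontal leg (remainder): 4 × 0.4, A = 1.6 in², y = 0.2 in, Ī = 0.0213333 in⁴.
Centroid: ȳ = ΣA·y / ΣA = 0.957895 in.
Transfer each piece to the centroidal x-axis using Ī + A·d² with d = y − 0.957895:
  vertical leg: d = 0.842105 in → contributes +2.57636 in⁴
  horizontal leg (remainder): d = -0.757895 in → contributes +0.94038 in⁴
Total I = 3.51674 in⁴.
For the y-axis: x̄ = 1.35789 in.
Repeating about the centroidal y-axis gives I_y = 5.82074 in⁴.
Polar second moment: J = I_x + I_y = 9.33749 in⁴.

J ≈ 9.337 in⁴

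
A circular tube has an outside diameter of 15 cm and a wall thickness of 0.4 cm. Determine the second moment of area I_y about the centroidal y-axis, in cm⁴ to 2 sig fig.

Split into non-overlapping primitives; take the origin at the lower-left of the bounding box.
Outer circle: ⌀15, A = 176.7 cm², x = 7.5 cm, Ī = 2 485 cm⁴.
Bore (subtracted): ⌀14.2, A = 158.4 cm², x = 7.5 cm, Ī = 1 996 cm⁴.
By symmetry the centroid is at mid-width, x̄ = 7.5 cm.
All pieces are centred on the centroidal y-axis, so I = ΣĪ (holes subtracted) = 489.2 cm⁴.

I_y ≈ 490 cm⁴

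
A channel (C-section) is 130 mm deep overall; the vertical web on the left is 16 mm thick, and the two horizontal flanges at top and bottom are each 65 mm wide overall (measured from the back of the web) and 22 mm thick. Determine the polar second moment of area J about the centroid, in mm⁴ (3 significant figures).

Treat the section as a set of non-overlapping primitives; coordinates are from the bounding-box lower-left.
Web: 16 × 130, A = 2 080 mm², y = 65 mm, Ī = 2 929 333 mm⁴.
Top flange (beyond web): 49 × 22, A = 1 078 mm², y = 119 mm, Ī = 43 479 mm⁴.
Bottom flange (beyond web): 49 × 22, A = 1 078 mm², y = 11 mm, Ī = 43 479 mm⁴.
By symmetry the centroid is at mid-height, ȳ = 65 mm.
Transfer each piece to the centroidal x-axis using Ī + A·d² with d = y − 65:
  web: d = 0 mm → contributes +2 929 333 mm⁴
  top flange (beyond web): d = 54 mm → contributes +3 186 927 mm⁴
  bottom flange (beyond web): d = -54 mm → contributes +3 186 927 mm⁴
Total I = 9 303 188 mm⁴.
For the y-axis: x̄ = 24.542 mm.
Repeating about the centroidal y-axis gives I_y = 1 593 962 mm⁴.
Polar second moment: J = I_x + I_y = 10 897 150 mm⁴.

J ≈ 1.09 × 10⁷ mm⁴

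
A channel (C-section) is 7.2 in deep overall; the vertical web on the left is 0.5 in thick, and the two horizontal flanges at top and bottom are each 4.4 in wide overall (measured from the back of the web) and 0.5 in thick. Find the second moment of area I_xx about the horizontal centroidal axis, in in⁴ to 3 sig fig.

I_xx ≈ 59.4 in⁴

Treat the section as a set of non-overlapping primitives; coordinates are from the bounding-box lower-left.
Web: 0.5 × 7.2, A = 3.6 in², y = 3.6 in, Ī = 15.552 in⁴.
Top flange (beyond web): 3.9 × 0.5, A = 1.95 in², y = 6.95 in, Ī = 0.040625 in⁴.
Bottom flange (beyond web): 3.9 × 0.5, A = 1.95 in², y = 0.25 in, Ī = 0.040625 in⁴.
By symmetry the centroid is at mid-height, ȳ = 3.6 in.
Transfer each piece to the horizontal centroidal axis using Ī + A·d² with d = y − 3.6:
  web: d = 0 in → contributes +15.552 in⁴
  top flange (beyond web): d = 3.35 in → contributes +21.925 in⁴
  bottom flange (beyond web): d = -3.35 in → contributes +21.925 in⁴
Total I = 59.401 in⁴.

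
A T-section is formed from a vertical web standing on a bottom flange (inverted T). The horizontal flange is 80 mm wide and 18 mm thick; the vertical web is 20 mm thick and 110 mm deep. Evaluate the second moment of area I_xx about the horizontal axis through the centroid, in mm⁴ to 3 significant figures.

Break the section into simple shapes (no overlaps), measuring from the bottom-left corner of the bounding box.
Flange: 80 × 18, A = 1 440 mm², y = 9 mm, Ī = 38 880 mm⁴.
Web: 20 × 110, A = 2 200 mm², y = 73 mm, Ī = 2 218 333 mm⁴.
Centroid: ȳ = ΣA·y / ΣA = 47.681 mm.
Transfer each piece to the horizontal axis through the centroid using Ī + A·d² with d = y − 47.681:
  flange: d = -38.681 mm → contributes +2 193 472 mm⁴
  web: d = 25.319 mm → contributes +3 628 612 mm⁴
Total I = 5 822 084 mm⁴.

I_xx ≈ 5.82 × 10⁶ mm⁴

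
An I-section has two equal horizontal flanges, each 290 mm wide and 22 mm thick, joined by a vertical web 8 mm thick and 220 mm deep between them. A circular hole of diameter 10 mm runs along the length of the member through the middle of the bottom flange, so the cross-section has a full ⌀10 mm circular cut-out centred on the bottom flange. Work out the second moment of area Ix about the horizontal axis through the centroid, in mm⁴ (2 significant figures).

Decompose the section into non-overlapping parts with the origin at the bottom-left of its bounding rectangle.
Bottom flange: 290 × 22, A = 6 380 mm², y = 11 mm, Ī = 257 327 mm⁴.
Web: 8 × 220, A = 1 760 mm², y = 132 mm, Ī = 7 098 667 mm⁴.
Top flange: 290 × 22, A = 6 380 mm², y = 253 mm, Ī = 257 327 mm⁴.
Hole (subtracted): ⌀10, A = 78.54 mm², y = 11 mm, Ī = 490.9 mm⁴.
Centroid: ȳ = ΣA·y / ΣA = 132.7 mm.
Transfer each piece to the horizontal axis through the centroid using Ī + A·d² with d = y − 132.7:
  bottom flange: d = -121.7 mm → contributes +94 685 685 mm⁴
  web: d = -0.6581 mm → contributes +7 099 429 mm⁴
  top flange: d = 120.3 mm → contributes +92 653 654 mm⁴
  hole: d = -121.7 mm → contributes −1 162 934 mm⁴
Total I = 193 275 834 mm⁴.

Ix ≈ 1.9 × 10⁸ mm⁴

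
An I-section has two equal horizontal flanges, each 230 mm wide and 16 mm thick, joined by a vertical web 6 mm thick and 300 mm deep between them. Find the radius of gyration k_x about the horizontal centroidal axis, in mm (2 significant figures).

k_x ≈ 150 mm

Break the section into simple shapes (no overlaps), measuring from the bottom-left corner of the bounding box.
Bottom flange: 230 × 16, A = 3 680 mm², y = 8 mm, Ī = 78 507 mm⁴.
Web: 6 × 300, A = 1 800 mm², y = 166 mm, Ī = 13 500 000 mm⁴.
Top flange: 230 × 16, A = 3 680 mm², y = 324 mm, Ī = 78 507 mm⁴.
By symmetry the centroid is at mid-height, ȳ = 166 mm.
Transfer each piece to the horizontal centroidal axis using Ī + A·d² with d = y − 166:
  bottom flange: d = -158 mm → contributes +91 946 027 mm⁴
  web: d = 0 mm → contributes +13 500 000 mm⁴
  top flange: d = 158 mm → contributes +91 946 027 mm⁴
Total I = 197 392 053 mm⁴.
Radius of gyration: k = √(I/A) = √(197 392 053 / 9 160) = 146.8 mm.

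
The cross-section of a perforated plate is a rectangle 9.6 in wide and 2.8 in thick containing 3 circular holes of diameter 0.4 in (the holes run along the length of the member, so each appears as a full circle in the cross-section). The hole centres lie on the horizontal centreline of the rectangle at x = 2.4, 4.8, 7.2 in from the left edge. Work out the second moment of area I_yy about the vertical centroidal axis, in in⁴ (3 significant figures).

I_yy ≈ 205 in⁴

Split into non-overlapping primitives; take the origin at the lower-left of the bounding box.
Plate: 9.6 × 2.8, A = 26.88 in², x = 4.8 in, Ī = 206.44 in⁴.
Hole 1 (subtracted): ⌀0.4, A = 0.12566 in², x = 2.4 in, Ī = 0.0012566 in⁴.
Hole 2 (subtracted): ⌀0.4, A = 0.12566 in², x = 4.8 in, Ī = 0.0012566 in⁴.
Hole 3 (subtracted): ⌀0.4, A = 0.12566 in², x = 7.2 in, Ī = 0.0012566 in⁴.
By symmetry the centroid is at mid-width, x̄ = 4.8 in.
Transfer each piece to the vertical centroidal axis using Ī + A·d² with d = x − 4.8:
  plate: d = 0 in → contributes +206.44 in⁴
  hole 1: d = -2.4 in → contributes −0.72508 in⁴
  hole 2: d = 0 in → contributes −0.0012566 in⁴
  hole 3: d = 2.4 in → contributes −0.72508 in⁴
Total I = 204.99 in⁴.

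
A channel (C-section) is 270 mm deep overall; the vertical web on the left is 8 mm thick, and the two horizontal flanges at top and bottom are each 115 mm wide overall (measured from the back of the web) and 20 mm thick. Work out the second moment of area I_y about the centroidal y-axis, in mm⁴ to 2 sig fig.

Break the section into simple shapes (no overlaps), measuring from the bottom-left corner of the bounding box.
Web: 8 × 270, A = 2 160 mm², x = 4 mm, Ī = 11 520 mm⁴.
Top flange (beyond web): 107 × 20, A = 2 140 mm², x = 61.5 mm, Ī = 2 041 738 mm⁴.
Bottom flange (beyond web): 107 × 20, A = 2 140 mm², x = 61.5 mm, Ī = 2 041 738 mm⁴.
Centroid: x̄ = ΣA·x / ΣA = 42.21 mm.
Transfer each piece to the centroidal y-axis using Ī + A·d² with d = x − 42.21:
  web: d = -38.21 mm → contributes +3 165 836 mm⁴
  top flange (beyond web): d = 19.29 mm → contributes +2 837 687 mm⁴
  bottom flange (beyond web): d = 19.29 mm → contributes +2 837 687 mm⁴
Total I = 8 841 211 mm⁴.

I_y ≈ 8.8 × 10⁶ mm⁴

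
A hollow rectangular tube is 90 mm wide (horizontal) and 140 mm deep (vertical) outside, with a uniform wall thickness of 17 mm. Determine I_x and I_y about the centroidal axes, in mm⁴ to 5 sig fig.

Treat the section as a set of non-overlapping primitives; coordinates are from the bounding-box lower-left.
Outer rectangle: 90 × 140, A = 12 600 mm², y = 70 mm, Ī = 20 580 000 mm⁴.
Inner void (subtracted): 56 × 106, A = 5 936 mm², y = 70 mm, Ī = 5 558 075 mm⁴.
By symmetry the centroid is at mid-height, ȳ = 70 mm.
All pieces are centred on the centroidal x-axis, so I = ΣĪ (holes subtracted) = 15 021 925 mm⁴.
Repeating about the centroidal y-axis gives I_y = 6 953 725 mm⁴.

I_x ≈ 1.5022 × 10⁷ mm⁴, I_y ≈ 6.9537 × 10⁶ mm⁴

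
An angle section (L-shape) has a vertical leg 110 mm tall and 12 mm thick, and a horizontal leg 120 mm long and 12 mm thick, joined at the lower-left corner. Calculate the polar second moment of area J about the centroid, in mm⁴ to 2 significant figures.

J ≈ 6.5 × 10⁶ mm⁴

Decompose the section into non-overlapping parts with the origin at the bottom-left of its bounding rectangle.
Vertical leg: 12 × 110, A = 1 320 mm², y = 55 mm, Ī = 1 331 000 mm⁴.
Horizontal leg (remainder): 108 × 12, A = 1 296 mm², y = 6 mm, Ī = 15 552 mm⁴.
Centroid: ȳ = ΣA·y / ΣA = 30.72 mm.
Transfer each piece to the centroidal x-axis using Ī + A·d² with d = y − 30.72:
  vertical leg: d = 24.28 mm → contributes +2 108 859 mm⁴
  horizontal leg (remainder): d = -24.72 mm → contributes +807 815 mm⁴
Total I = 2 916 674 mm⁴.
For the y-axis: x̄ = 35.72 mm.
Repeating about the centroidal y-axis gives I_y = 3 629 754 mm⁴.
Polar second moment: J = I_x + I_y = 6 546 428 mm⁴.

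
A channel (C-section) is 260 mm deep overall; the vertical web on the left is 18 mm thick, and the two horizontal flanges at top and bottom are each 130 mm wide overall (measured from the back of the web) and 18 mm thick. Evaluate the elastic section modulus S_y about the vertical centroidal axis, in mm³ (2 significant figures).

S_y ≈ 1.5 × 10⁵ mm³

Treat the section as a set of non-overlapping primitives; coordinates are from the bounding-box lower-left.
Web: 18 × 260, A = 4 680 mm², x = 9 mm, Ī = 126 360 mm⁴.
Top flange (beyond web): 112 × 18, A = 2 016 mm², x = 74 mm, Ī = 2 107 392 mm⁴.
Bottom flange (beyond web): 112 × 18, A = 2 016 mm², x = 74 mm, Ī = 2 107 392 mm⁴.
Centroid: x̄ = ΣA·x / ΣA = 39.08 mm.
Transfer each piece to the vertical centroidal axis using Ī + A·d² with d = x − 39.08:
  web: d = -30.08 mm → contributes +4 361 599 mm⁴
  top flange (beyond web): d = 34.92 mm → contributes +4 565 343 mm⁴
  bottom flange (beyond web): d = 34.92 mm → contributes +4 565 343 mm⁴
Total I = 13 492 284 mm⁴.
Extreme fibre distance c = 90.92 mm; S = I/c = 148 402 mm³.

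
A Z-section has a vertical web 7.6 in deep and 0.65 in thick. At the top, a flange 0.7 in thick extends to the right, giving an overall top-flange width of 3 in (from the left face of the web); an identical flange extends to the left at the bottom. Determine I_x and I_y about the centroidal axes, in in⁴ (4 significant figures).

I_x ≈ 63.07 in⁴, I_y ≈ 9.091 in⁴

Decompose the section into non-overlapping parts with the origin at the bottom-left of its bounding rectangle.
Web: 0.65 × 7.6, A = 4.94 in², y = 3.8 in, Ī = 23.7779 in⁴.
Top flange (beyond web): 2.35 × 0.7, A = 1.645 in², y = 7.25 in, Ī = 0.0671708 in⁴.
Bottom flange (beyond web): 2.35 × 0.7, A = 1.645 in², y = 0.35 in, Ī = 0.0671708 in⁴.
Centroid: ȳ = ΣA·y / ΣA = 3.8 in.
Transfer each piece to the centroidal x-axis using Ī + A·d² with d = y − 3.8:
  web: d = 0 in → contributes +23.7779 in⁴
  top flange (beyond web): d = 3.45 in → contributes +19.6468 in⁴
  bottom flange (beyond web): d = -3.45 in → contributes +19.6468 in⁴
Total I = 63.0714 in⁴.
For the y-axis: x̄ = 2.675 in.
Repeating about the centroidal y-axis gives I_y = 9.09051 in⁴.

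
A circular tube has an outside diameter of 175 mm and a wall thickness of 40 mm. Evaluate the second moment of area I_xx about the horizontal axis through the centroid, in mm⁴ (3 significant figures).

Split into non-overlapping primitives; take the origin at the lower-left of the bounding box.
Outer circle: ⌀175, A = 24 053 mm², y = 87.5 mm, Ī = 46 038 598 mm⁴.
Bore (subtracted): ⌀95, A = 7088.2 mm², y = 87.5 mm, Ī = 3 998 198 mm⁴.
By symmetry the centroid is at mid-height, ȳ = 87.5 mm.
All pieces are centred on the horizontal axis through the centroid, so I = ΣĪ (holes subtracted) = 42 040 400 mm⁴.

I_xx ≈ 4.20 × 10⁷ mm⁴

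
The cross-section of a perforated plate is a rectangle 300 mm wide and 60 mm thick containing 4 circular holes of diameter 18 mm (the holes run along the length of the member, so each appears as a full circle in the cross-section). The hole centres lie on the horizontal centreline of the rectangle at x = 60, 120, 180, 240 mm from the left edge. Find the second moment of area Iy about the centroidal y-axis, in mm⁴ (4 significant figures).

Break the section into simple shapes (no overlaps), measuring from the bottom-left corner of the bounding box.
Plate: 300 × 60, A = 18 000 mm², x = 150 mm, Ī = 135 000 000 mm⁴.
Hole 1 (subtracted): ⌀18, A = 254.469 mm², x = 60 mm, Ī = 5 153 mm⁴.
Hole 2 (subtracted): ⌀18, A = 254.469 mm², x = 120 mm, Ī = 5 153 mm⁴.
Hole 3 (subtracted): ⌀18, A = 254.469 mm², x = 180 mm, Ī = 5 153 mm⁴.
Hole 4 (subtracted): ⌀18, A = 254.469 mm², x = 240 mm, Ī = 5 153 mm⁴.
By symmetry the centroid is at mid-width, x̄ = 150 mm.
Transfer each piece to the centroidal y-axis using Ī + A·d² with d = x − 150:
  plate: d = 0 mm → contributes +135 000 000 mm⁴
  hole 1: d = -90 mm → contributes −2 066 352 mm⁴
  hole 2: d = -30 mm → contributes −234 175 mm⁴
  hole 3: d = 30 mm → contributes −234 175 mm⁴
  hole 4: d = 90 mm → contributes −2 066 352 mm⁴
Total I = 130 398 946 mm⁴.

Iy ≈ 1.304 × 10⁸ mm⁴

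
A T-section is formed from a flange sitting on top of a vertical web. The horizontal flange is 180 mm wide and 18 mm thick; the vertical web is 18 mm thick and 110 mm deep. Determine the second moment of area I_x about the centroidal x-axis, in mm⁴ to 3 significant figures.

Treat the section as a set of non-overlapping primitives; coordinates are from the bounding-box lower-left.
Flange: 180 × 18, A = 3 240 mm², y = 119 mm, Ī = 87 480 mm⁴.
Web: 18 × 110, A = 1 980 mm², y = 55 mm, Ī = 1 996 500 mm⁴.
Centroid: ȳ = ΣA·y / ΣA = 94.724 mm.
Transfer each piece to the centroidal x-axis using Ī + A·d² with d = y − 94.724:
  flange: d = 24.276 mm → contributes +1 996 869 mm⁴
  web: d = -39.724 mm → contributes +5 120 954 mm⁴
Total I = 7 117 823 mm⁴.

I_x ≈ 7.12 × 10⁶ mm⁴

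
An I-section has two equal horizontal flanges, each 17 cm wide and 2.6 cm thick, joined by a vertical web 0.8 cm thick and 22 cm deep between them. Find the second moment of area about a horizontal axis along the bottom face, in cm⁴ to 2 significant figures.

I_base ≈ 3.4 × 10⁴ cm⁴

Break the section into simple shapes (no overlaps), measuring from the bottom-left corner of the bounding box.
Bottom flange: 17 × 2.6, A = 44.2 cm², y = 1.3 cm, Ī = 24.9 cm⁴.
Web: 0.8 × 22, A = 17.6 cm², y = 13.6 cm, Ī = 709.9 cm⁴.
Top flange: 17 × 2.6, A = 44.2 cm², y = 25.9 cm, Ī = 24.9 cm⁴.
Transfer each piece to a horizontal axis along the bottom face using Ī + A·d² with d = y − 0:
  bottom flange: d = 1.3 cm → contributes +99.6 cm⁴
  web: d = 13.6 cm → contributes +3 965 cm⁴
  top flange: d = 25.9 cm → contributes +29 675 cm⁴
Total I = 33 739 cm⁴.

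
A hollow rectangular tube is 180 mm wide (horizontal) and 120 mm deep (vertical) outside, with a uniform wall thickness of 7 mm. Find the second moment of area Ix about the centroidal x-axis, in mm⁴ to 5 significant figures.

Split into non-overlapping primitives; take the origin at the lower-left of the bounding box.
Outer rectangle: 180 × 120, A = 21 600 mm², y = 60 mm, Ī = 25 920 000 mm⁴.
Inner void (subtracted): 166 × 106, A = 17 596 mm², y = 60 mm, Ī = 16 475 721 mm⁴.
By symmetry the centroid is at mid-height, ȳ = 60 mm.
All pieces are centred on the centroidal x-axis, so I = ΣĪ (holes subtracted) = 9 444 279 mm⁴.

Ix ≈ 9.4443 × 10⁶ mm⁴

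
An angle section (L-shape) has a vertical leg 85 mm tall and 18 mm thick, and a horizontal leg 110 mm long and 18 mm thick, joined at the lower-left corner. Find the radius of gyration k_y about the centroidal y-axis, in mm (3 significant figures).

Break the section into simple shapes (no overlaps), measuring from the bottom-left corner of the bounding box.
Vertical leg: 18 × 85, A = 1 530 mm², x = 9 mm, Ī = 41 310 mm⁴.
Horizontal leg (remainder): 92 × 18, A = 1 656 mm², x = 64 mm, Ī = 1 168 032 mm⁴.
Centroid: x̄ = ΣA·x / ΣA = 37.588 mm.
Transfer each piece to the centroidal y-axis using Ī + A·d² with d = x − 37.588:
  vertical leg: d = -28.588 mm → contributes +1 291 701 mm⁴
  horizontal leg (remainder): d = 26.412 mm → contributes +2 323 285 mm⁴
Total I = 3 614 986 mm⁴.
Radius of gyration: k = √(I/A) = √(3 614 986 / 3 186) = 33.685 mm.

k_y ≈ 33.7 mm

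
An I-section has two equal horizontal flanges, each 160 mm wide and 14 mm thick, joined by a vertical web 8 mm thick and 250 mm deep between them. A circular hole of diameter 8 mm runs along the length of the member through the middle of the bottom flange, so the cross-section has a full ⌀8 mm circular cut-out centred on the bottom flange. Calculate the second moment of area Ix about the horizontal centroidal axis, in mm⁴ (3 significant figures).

Ix ≈ 8.77 × 10⁷ mm⁴

Split into non-overlapping primitives; take the origin at the lower-left of the bounding box.
Bottom flange: 160 × 14, A = 2 240 mm², y = 7 mm, Ī = 36 587 mm⁴.
Web: 8 × 250, A = 2 000 mm², y = 139 mm, Ī = 10 416 667 mm⁴.
Top flange: 160 × 14, A = 2 240 mm², y = 271 mm, Ī = 36 587 mm⁴.
Hole (subtracted): ⌀8, A = 50.265 mm², y = 7 mm, Ī = 201.06 mm⁴.
Centroid: ȳ = ΣA·y / ΣA = 140.03 mm.
Transfer each piece to the horizontal centroidal axis using Ī + A·d² with d = y − 140.03:
  bottom flange: d = -133.03 mm → contributes +39 678 975 mm⁴
  web: d = -1.0319 mm → contributes +10 418 796 mm⁴
  top flange: d = 130.97 mm → contributes +38 458 489 mm⁴
  hole: d = -133.03 mm → contributes −889 774 mm⁴
Total I = 87 666 486 mm⁴.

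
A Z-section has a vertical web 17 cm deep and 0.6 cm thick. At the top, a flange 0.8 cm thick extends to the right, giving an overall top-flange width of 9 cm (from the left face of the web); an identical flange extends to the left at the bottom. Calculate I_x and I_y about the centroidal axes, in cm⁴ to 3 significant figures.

I_x ≈ 1130 cm⁴, I_y ≈ 351 cm⁴

Break the section into simple shapes (no overlaps), measuring from the bottom-left corner of the bounding box.
Web: 0.6 × 17, A = 10.2 cm², y = 8.5 cm, Ī = 245.65 cm⁴.
Top flange (beyond web): 8.4 × 0.8, A = 6.72 cm², y = 16.6 cm, Ī = 0.3584 cm⁴.
Bottom flange (beyond web): 8.4 × 0.8, A = 6.72 cm², y = 0.4 cm, Ī = 0.3584 cm⁴.
Centroid: ȳ = ΣA·y / ΣA = 8.5 cm.
Transfer each piece to the centroidal x-axis using Ī + A·d² with d = y − 8.5:
  web: d = 0 cm → contributes +245.65 cm⁴
  top flange (beyond web): d = 8.1 cm → contributes +441.26 cm⁴
  bottom flange (beyond web): d = -8.1 cm → contributes +441.26 cm⁴
Total I = 1128.2 cm⁴.
For the y-axis: x̄ = 8.7 cm.
Repeating about the centroidal y-axis gives I_y = 351.49 cm⁴.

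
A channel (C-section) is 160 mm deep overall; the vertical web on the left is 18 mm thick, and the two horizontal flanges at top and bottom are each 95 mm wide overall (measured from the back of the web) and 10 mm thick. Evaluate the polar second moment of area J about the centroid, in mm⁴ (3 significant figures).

J ≈ 1.79 × 10⁷ mm⁴

Break the section into simple shapes (no overlaps), measuring from the bottom-left corner of the bounding box.
Web: 18 × 160, A = 2 880 mm², y = 80 mm, Ī = 6 144 000 mm⁴.
Top flange (beyond web): 77 × 10, A = 770 mm², y = 155 mm, Ī = 6416.7 mm⁴.
Bottom flange (beyond web): 77 × 10, A = 770 mm², y = 5 mm, Ī = 6416.7 mm⁴.
By symmetry the centroid is at mid-height, ȳ = 80 mm.
Transfer each piece to the centroidal x-axis using Ī + A·d² with d = y − 80:
  web: d = 0 mm → contributes +6 144 000 mm⁴
  top flange (beyond web): d = 75 mm → contributes +4 337 667 mm⁴
  bottom flange (beyond web): d = -75 mm → contributes +4 337 667 mm⁴
Total I = 14 819 333 mm⁴.
For the y-axis: x̄ = 25.55 mm.
Repeating about the centroidal y-axis gives I_y = 3 102 657 mm⁴.
Polar second moment: J = I_x + I_y = 17 921 991 mm⁴.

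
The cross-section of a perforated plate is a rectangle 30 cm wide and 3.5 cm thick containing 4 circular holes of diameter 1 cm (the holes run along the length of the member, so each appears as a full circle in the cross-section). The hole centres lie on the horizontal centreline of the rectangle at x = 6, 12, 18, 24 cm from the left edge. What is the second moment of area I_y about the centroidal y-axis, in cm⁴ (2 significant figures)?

I_y ≈ 7700 cm⁴

Treat the section as a set of non-overlapping primitives; coordinates are from the bounding-box lower-left.
Plate: 30 × 3.5, A = 105 cm², x = 15 cm, Ī = 7 875 cm⁴.
Hole 1 (subtracted): ⌀1, A = 0.7854 cm², x = 6 cm, Ī = 0.04909 cm⁴.
Hole 2 (subtracted): ⌀1, A = 0.7854 cm², x = 12 cm, Ī = 0.04909 cm⁴.
Hole 3 (subtracted): ⌀1, A = 0.7854 cm², x = 18 cm, Ī = 0.04909 cm⁴.
Hole 4 (subtracted): ⌀1, A = 0.7854 cm², x = 24 cm, Ī = 0.04909 cm⁴.
By symmetry the centroid is at mid-width, x̄ = 15 cm.
Transfer each piece to the centroidal y-axis using Ī + A·d² with d = x − 15:
  plate: d = 0 cm → contributes +7 875 cm⁴
  hole 1: d = -9 cm → contributes −63.67 cm⁴
  hole 2: d = -3 cm → contributes −7.118 cm⁴
  hole 3: d = 3 cm → contributes −7.118 cm⁴
  hole 4: d = 9 cm → contributes −63.67 cm⁴
Total I = 7 733 cm⁴.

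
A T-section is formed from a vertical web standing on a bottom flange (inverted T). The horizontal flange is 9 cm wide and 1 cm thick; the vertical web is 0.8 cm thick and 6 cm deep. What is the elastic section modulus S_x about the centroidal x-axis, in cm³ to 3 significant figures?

S_x ≈ 10.1 cm³

Treat the section as a set of non-overlapping primitives; coordinates are from the bounding-box lower-left.
Flange: 9 × 1, A = 9 cm², y = 0.5 cm, Ī = 0.75 cm⁴.
Web: 0.8 × 6, A = 4.8 cm², y = 4 cm, Ī = 14.4 cm⁴.
Centroid: ȳ = ΣA·y / ΣA = 1.7174 cm.
Transfer each piece to the centroidal x-axis using Ī + A·d² with d = y − 1.7174:
  flange: d = -1.2174 cm → contributes +14.088 cm⁴
  web: d = 2.2826 cm → contributes +39.409 cm⁴
Total I = 53.498 cm⁴.
Extreme fibre distance c = 5.2826 cm; S = I/c = 10.127 cm³.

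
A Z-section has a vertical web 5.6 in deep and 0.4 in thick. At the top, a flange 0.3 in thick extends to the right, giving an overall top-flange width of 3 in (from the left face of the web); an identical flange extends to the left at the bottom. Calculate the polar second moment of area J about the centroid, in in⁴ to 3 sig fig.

Break the section into simple shapes (no overlaps), measuring from the bottom-left corner of the bounding box.
Web: 0.4 × 5.6, A = 2.24 in², y = 2.8 in, Ī = 5.8539 in⁴.
Top flange (beyond web): 2.6 × 0.3, A = 0.78 in², y = 5.45 in, Ī = 0.00585 in⁴.
Bottom flange (beyond web): 2.6 × 0.3, A = 0.78 in², y = 0.15 in, Ī = 0.00585 in⁴.
Centroid: ȳ = ΣA·y / ΣA = 2.8 in.
Transfer each piece to the centroidal x-axis using Ī + A·d² with d = y − 2.8:
  web: d = 0 in → contributes +5.8539 in⁴
  top flange (beyond web): d = 2.65 in → contributes +5.4834 in⁴
  bottom flange (beyond web): d = -2.65 in → contributes +5.4834 in⁴
Total I = 16.821 in⁴.
For the y-axis: x̄ = 2.8 in.
Repeating about the centroidal y-axis gives I_y = 4.4187 in⁴.
Polar second moment: J = I_x + I_y = 21.239 in⁴.

J ≈ 21.2 in⁴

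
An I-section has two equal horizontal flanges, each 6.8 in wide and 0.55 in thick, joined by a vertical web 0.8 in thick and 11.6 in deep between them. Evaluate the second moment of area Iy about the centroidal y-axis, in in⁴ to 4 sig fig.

Iy ≈ 29.32 in⁴

Split into non-overlapping primitives; take the origin at the lower-left of the bounding box.
Bottom flange: 6.8 × 0.55, A = 3.74 in², x = 3.4 in, Ī = 14.4115 in⁴.
Web: 0.8 × 11.6, A = 9.28 in², x = 3.4 in, Ī = 0.494933 in⁴.
Top flange: 6.8 × 0.55, A = 3.74 in², x = 3.4 in, Ī = 14.4115 in⁴.
By symmetry the centroid is at mid-width, x̄ = 3.4 in.
All pieces are centred on the centroidal y-axis, so I = ΣĪ = 29.3179 in⁴.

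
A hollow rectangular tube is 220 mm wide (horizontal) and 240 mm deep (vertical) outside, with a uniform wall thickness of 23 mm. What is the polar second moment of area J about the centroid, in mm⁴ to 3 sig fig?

J ≈ 2.75 × 10⁸ mm⁴

Decompose the section into non-overlapping parts with the origin at the bottom-left of its bounding rectangle.
Outer rectangle: 220 × 240, A = 52 800 mm², y = 120 mm, Ī = 253 440 000 mm⁴.
Inner void (subtracted): 174 × 194, A = 33 756 mm², y = 120 mm, Ī = 105 870 068 mm⁴.
By symmetry the centroid is at mid-height, ȳ = 120 mm.
All pieces are centred on the centroidal x-axis, so I = ΣĪ (holes subtracted) = 147 569 932 mm⁴.
Repeating about the centroidal y-axis gives I_y = 127 793 612 mm⁴.
Polar second moment: J = I_x + I_y = 275 363 544 mm⁴.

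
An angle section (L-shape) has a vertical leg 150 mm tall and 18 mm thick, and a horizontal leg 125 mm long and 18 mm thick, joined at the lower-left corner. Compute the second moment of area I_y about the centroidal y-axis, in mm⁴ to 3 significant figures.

I_y ≈ 6.30 × 10⁶ mm⁴

Split into non-overlapping primitives; take the origin at the lower-left of the bounding box.
Vertical leg: 18 × 150, A = 2 700 mm², x = 9 mm, Ī = 72 900 mm⁴.
Horizontal leg (remainder): 107 × 18, A = 1 926 mm², x = 71.5 mm, Ī = 1 837 565 mm⁴.
Centroid: x̄ = ΣA·x / ΣA = 35.021 mm.
Transfer each piece to the centroidal y-axis using Ī + A·d² with d = x − 35.021:
  vertical leg: d = -26.021 mm → contributes +1 901 106 mm⁴
  horizontal leg (remainder): d = 36.479 mm → contributes +4 400 470 mm⁴
Total I = 6 301 576 mm⁴.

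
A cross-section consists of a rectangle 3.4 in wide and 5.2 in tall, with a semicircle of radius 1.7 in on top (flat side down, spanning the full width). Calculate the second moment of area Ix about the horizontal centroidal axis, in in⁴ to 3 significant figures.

Split into non-overlapping primitives; take the origin at the lower-left of the bounding box.
Rectangular body: 3.4 × 5.2, A = 17.68 in², y = 2.6 in, Ī = 39.839 in⁴.
Semicircular cap: semicircle r = 1.7, A = 4.5396 in², y = 5.9215 in, Ī = 0.9167 in⁴.
Centroid: ȳ = ΣA·y / ΣA = 3.2786 in.
Transfer each piece to the horizontal centroidal axis using Ī + A·d² with d = y − 3.2786:
  rectangular body: d = -0.6786 in → contributes +47.981 in⁴
  semicircular cap: d = 2.6429 in → contributes +32.625 in⁴
Total I = 80.606 in⁴.

Ix ≈ 80.6 in⁴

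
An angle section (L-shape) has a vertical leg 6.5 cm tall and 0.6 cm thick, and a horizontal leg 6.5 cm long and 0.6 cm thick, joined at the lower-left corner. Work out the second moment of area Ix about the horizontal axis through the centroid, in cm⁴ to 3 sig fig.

Decompose the section into non-overlapping parts with the origin at the bottom-left of its bounding rectangle.
Vertical leg: 0.6 × 6.5, A = 3.9 cm², y = 3.25 cm, Ī = 13.731 cm⁴.
Horizontal leg (remainder): 5.9 × 0.6, A = 3.54 cm², y = 0.3 cm, Ī = 0.1062 cm⁴.
Centroid: ȳ = ΣA·y / ΣA = 1.8464 cm.
Transfer each piece to the horizontal axis through the centroid using Ī + A·d² with d = y − 1.8464:
  vertical leg: d = 1.4036 cm → contributes +21.415 cm⁴
  horizontal leg (remainder): d = -1.5464 cm → contributes +8.5713 cm⁴
Total I = 29.986 cm⁴.

Ix ≈ 30.0 cm⁴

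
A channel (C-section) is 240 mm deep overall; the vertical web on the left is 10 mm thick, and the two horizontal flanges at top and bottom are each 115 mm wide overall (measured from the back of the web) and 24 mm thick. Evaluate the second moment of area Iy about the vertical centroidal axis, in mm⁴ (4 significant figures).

Split into non-overlapping primitives; take the origin at the lower-left of the bounding box.
Web: 10 × 240, A = 2 400 mm², x = 5 mm, Ī = 20 000 mm⁴.
Top flange (beyond web): 105 × 24, A = 2 520 mm², x = 62.5 mm, Ī = 2 315 250 mm⁴.
Bottom flange (beyond web): 105 × 24, A = 2 520 mm², x = 62.5 mm, Ī = 2 315 250 mm⁴.
Centroid: x̄ = ΣA·x / ΣA = 43.9516 mm.
Transfer each piece to the vertical centroidal axis using Ī + A·d² with d = x − 43.9516:
  web: d = -38.9516 mm → contributes +3 661 348 mm⁴
  top flange (beyond web): d = 18.5484 mm → contributes +3 182 238 mm⁴
  bottom flange (beyond web): d = 18.5484 mm → contributes +3 182 238 mm⁴
Total I = 10 025 823 mm⁴.

Iy ≈ 1.003 × 10⁷ mm⁴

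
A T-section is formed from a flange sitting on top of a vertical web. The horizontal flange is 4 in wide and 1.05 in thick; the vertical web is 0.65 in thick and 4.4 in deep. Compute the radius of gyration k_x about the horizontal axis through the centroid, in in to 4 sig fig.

k_x ≈ 1.580 in

Split into non-overlapping primitives; take the origin at the lower-left of the bounding box.
Flange: 4 × 1.05, A = 4.2 in², y = 4.925 in, Ī = 0.385875 in⁴.
Web: 0.65 × 4.4, A = 2.86 in², y = 2.2 in, Ī = 4.61413 in⁴.
Centroid: ȳ = ΣA·y / ΣA = 3.8211 in.
Transfer each piece to the horizontal axis through the centroid using Ī + A·d² with d = y − 3.8211:
  flange: d = 1.1039 in → contributes +5.50393 in⁴
  web: d = -1.6211 in → contributes +12.1302 in⁴
Total I = 17.6341 in⁴.
Radius of gyration: k = √(I/A) = √(17.6341 / 7.06) = 1.58043 in.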